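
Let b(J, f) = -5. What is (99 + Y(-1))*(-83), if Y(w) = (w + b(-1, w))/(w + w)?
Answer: -8466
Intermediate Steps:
Y(w) = (-5 + w)/(2*w) (Y(w) = (w - 5)/(w + w) = (-5 + w)/((2*w)) = (-5 + w)*(1/(2*w)) = (-5 + w)/(2*w))
(99 + Y(-1))*(-83) = (99 + (1/2)*(-5 - 1)/(-1))*(-83) = (99 + (1/2)*(-1)*(-6))*(-83) = (99 + 3)*(-83) = 102*(-83) = -8466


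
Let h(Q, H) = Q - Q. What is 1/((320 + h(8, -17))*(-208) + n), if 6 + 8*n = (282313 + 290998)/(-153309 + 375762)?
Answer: -1779624/118452534847 ≈ -1.5024e-5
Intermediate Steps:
n = -761407/1779624 (n = -¾ + ((282313 + 290998)/(-153309 + 375762))/8 = -¾ + (573311/222453)/8 = -¾ + (573311*(1/222453))/8 = -¾ + (⅛)*(573311/222453) = -¾ + 573311/1779624 = -761407/1779624 ≈ -0.42785)
h(Q, H) = 0
1/((320 + h(8, -17))*(-208) + n) = 1/((320 + 0)*(-208) - 761407/1779624) = 1/(320*(-208) - 761407/1779624) = 1/(-66560 - 761407/1779624) = 1/(-118452534847/1779624) = -1779624/118452534847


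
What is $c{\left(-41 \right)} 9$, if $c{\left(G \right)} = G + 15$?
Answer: $-234$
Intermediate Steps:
$c{\left(G \right)} = 15 + G$
$c{\left(-41 \right)} 9 = \left(15 - 41\right) 9 = \left(-26\right) 9 = -234$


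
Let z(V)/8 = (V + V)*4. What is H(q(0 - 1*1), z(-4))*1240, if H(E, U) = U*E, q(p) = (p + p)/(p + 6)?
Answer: 126976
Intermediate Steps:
q(p) = 2*p/(6 + p) (q(p) = (2*p)/(6 + p) = 2*p/(6 + p))
z(V) = 64*V (z(V) = 8*((V + V)*4) = 8*((2*V)*4) = 8*(8*V) = 64*V)
H(E, U) = E*U
H(q(0 - 1*1), z(-4))*1240 = ((2*(0 - 1*1)/(6 + (0 - 1*1)))*(64*(-4)))*1240 = ((2*(0 - 1)/(6 + (0 - 1)))*(-256))*1240 = ((2*(-1)/(6 - 1))*(-256))*1240 = ((2*(-1)/5)*(-256))*1240 = ((2*(-1)*(⅕))*(-256))*1240 = -⅖*(-256)*1240 = (512/5)*1240 = 126976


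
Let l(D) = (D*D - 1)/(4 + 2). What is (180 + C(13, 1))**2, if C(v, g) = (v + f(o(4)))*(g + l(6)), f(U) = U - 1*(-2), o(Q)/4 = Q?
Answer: 5527201/36 ≈ 1.5353e+5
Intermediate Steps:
o(Q) = 4*Q
f(U) = 2 + U (f(U) = U + 2 = 2 + U)
l(D) = -1/6 + D**2/6 (l(D) = (D**2 - 1)/6 = (-1 + D**2)*(1/6) = -1/6 + D**2/6)
C(v, g) = (18 + v)*(35/6 + g) (C(v, g) = (v + (2 + 4*4))*(g + (-1/6 + (1/6)*6**2)) = (v + (2 + 16))*(g + (-1/6 + (1/6)*36)) = (v + 18)*(g + (-1/6 + 6)) = (18 + v)*(g + 35/6) = (18 + v)*(35/6 + g))
(180 + C(13, 1))**2 = (180 + (105 + 18*1 + (35/6)*13 + 1*13))**2 = (180 + (105 + 18 + 455/6 + 13))**2 = (180 + 1271/6)**2 = (2351/6)**2 = 5527201/36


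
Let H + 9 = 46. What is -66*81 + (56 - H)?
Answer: -5327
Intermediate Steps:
H = 37 (H = -9 + 46 = 37)
-66*81 + (56 - H) = -66*81 + (56 - 1*37) = -5346 + (56 - 37) = -5346 + 19 = -5327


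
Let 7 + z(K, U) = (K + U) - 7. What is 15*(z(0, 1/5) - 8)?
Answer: -327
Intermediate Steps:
z(K, U) = -14 + K + U (z(K, U) = -7 + ((K + U) - 7) = -7 + (-7 + K + U) = -14 + K + U)
15*(z(0, 1/5) - 8) = 15*((-14 + 0 + 1/5) - 8) = 15*(-69/5 - 8) = 15*(-109/5) = -327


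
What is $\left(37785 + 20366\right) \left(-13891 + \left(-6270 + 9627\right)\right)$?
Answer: $-612562634$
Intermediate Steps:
$\left(37785 + 20366\right) \left(-13891 + \left(-6270 + 9627\right)\right) = 58151 \left(-13891 + 3357\right) = 58151 \left(-10534\right) = -612562634$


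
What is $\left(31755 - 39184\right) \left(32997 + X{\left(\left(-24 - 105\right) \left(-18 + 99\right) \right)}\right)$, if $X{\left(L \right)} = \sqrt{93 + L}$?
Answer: $-245134713 - 14858 i \sqrt{2589} \approx -2.4513 \cdot 10^{8} - 7.5601 \cdot 10^{5} i$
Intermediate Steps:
$\left(31755 - 39184\right) \left(32997 + X{\left(\left(-24 - 105\right) \left(-18 + 99\right) \right)}\right) = \left(31755 - 39184\right) \left(32997 + \sqrt{93 + \left(-24 - 105\right) \left(-18 + 99\right)}\right) = - 7429 \left(32997 + \sqrt{93 - 10449}\right) = - 7429 \left(32997 + \sqrt{-10356}\right) = - 7429 \left(32997 + 2 i \sqrt{2589}\right) = -245134713 - 14858 i \sqrt{2589}$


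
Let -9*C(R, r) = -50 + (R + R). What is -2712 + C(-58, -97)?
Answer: -24242/9 ≈ -2693.6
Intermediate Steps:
C(R, r) = 50/9 - 2*R/9 (C(R, r) = -(-50 + (R + R))/9 = -(-50 + 2*R)/9 = 50/9 - 2*R/9)
-2712 + C(-58, -97) = -2712 + (50/9 - 2/9*(-58)) = -2712 + (50/9 + 116/9) = -2712 + 166/9 = -24242/9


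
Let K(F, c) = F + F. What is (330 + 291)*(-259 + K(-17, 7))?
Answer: -181953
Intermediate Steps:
K(F, c) = 2*F
(330 + 291)*(-259 + K(-17, 7)) = (330 + 291)*(-259 + 2*(-17)) = 621*(-259 - 34) = 621*(-293) = -181953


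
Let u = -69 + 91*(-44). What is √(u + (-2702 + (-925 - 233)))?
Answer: I*√7933 ≈ 89.067*I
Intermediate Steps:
u = -4073 (u = -69 - 4004 = -4073)
√(u + (-2702 + (-925 - 233))) = √(-4073 + (-2702 + (-925 - 233))) = √(-4073 + (-2702 - 1158)) = √(-4073 - 3860) = √(-7933) = I*√7933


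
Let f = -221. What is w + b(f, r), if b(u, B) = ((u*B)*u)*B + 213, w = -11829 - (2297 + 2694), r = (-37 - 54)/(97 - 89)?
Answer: 403389473/64 ≈ 6.3030e+6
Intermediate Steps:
r = -91/8 ≈ -11.375
w = -16820 (w = -11829 - 1*4991 = -11829 - 4991 = -16820)
b(u, B) = 213 + B²*u² (b(u, B) = ((B*u)*u)*B + 213 = (B*u²)*B + 213 = B²*u² + 213 = 213 + B²*u²)
w + b(f, r) = -16820 + (213 + (-91/8)²*(-221)²) = -16820 + (213 + (8281/64)*48841) = -16820 + (213 + 404452321/64) = -16820 + 404465953/64 = 403389473/64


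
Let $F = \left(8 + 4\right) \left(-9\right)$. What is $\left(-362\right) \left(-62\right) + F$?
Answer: $22336$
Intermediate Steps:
$F = -108$ ($F = 12 \left(-9\right) = -108$)
$\left(-362\right) \left(-62\right) + F = \left(-362\right) \left(-62\right) - 108 = 22444 - 108 = 22336$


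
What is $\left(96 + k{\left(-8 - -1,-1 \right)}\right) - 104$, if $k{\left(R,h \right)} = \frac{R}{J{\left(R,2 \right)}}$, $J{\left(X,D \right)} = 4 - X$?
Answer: $- \frac{95}{11} \approx -8.6364$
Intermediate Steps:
$k{\left(R,h \right)} = \frac{R}{4 - R}$
$\left(96 + k{\left(-8 - -1,-1 \right)}\right) - 104 = \left(96 - \frac{-8 - -1}{-4 - 7}\right) - 104 = \left(96 - \frac{-8 + 1}{-4 + \left(-8 + 1\right)}\right) - 104 = \left(96 - - \frac{7}{-4 - 7}\right) - 104 = \left(96 - - \frac{7}{-11}\right) - 104 = \left(96 - \left(-7\right) \left(- \frac{1}{11}\right)\right) - 104 = \left(96 - \frac{7}{11}\right) - 104 = \frac{1049}{11} - 104 = - \frac{95}{11}$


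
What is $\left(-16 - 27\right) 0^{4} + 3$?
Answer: $3$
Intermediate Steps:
$\left(-16 - 27\right) 0^{4} + 3 = \left(-43\right) 0 + 3 = 0 + 3 = 3$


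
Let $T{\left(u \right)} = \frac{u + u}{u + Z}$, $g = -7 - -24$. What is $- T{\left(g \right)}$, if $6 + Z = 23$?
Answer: $-1$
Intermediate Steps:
$Z = 17$ ($Z = -6 + 23 = 17$)
$g = 17$ ($g = -7 + 24 = 17$)
$T{\left(u \right)} = \frac{2 u}{17 + u}$ ($T{\left(u \right)} = \frac{u + u}{u + 17} = \frac{2 u}{17 + u}$)
$- T{\left(g \right)} = - \frac{2 \cdot 17}{17 + 17} = - \frac{2 \cdot 17}{34} = \left(-1\right) 1 = -1$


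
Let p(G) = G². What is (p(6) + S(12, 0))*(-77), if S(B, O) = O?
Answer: -2772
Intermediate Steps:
(p(6) + S(12, 0))*(-77) = (6² + 0)*(-77) = (36 + 0)*(-77) = 36*(-77) = -2772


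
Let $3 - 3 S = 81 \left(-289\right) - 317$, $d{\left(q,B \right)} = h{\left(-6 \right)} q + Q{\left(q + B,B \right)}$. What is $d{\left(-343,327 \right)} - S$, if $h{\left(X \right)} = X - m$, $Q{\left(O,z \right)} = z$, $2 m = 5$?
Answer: $- \frac{28003}{6} \approx -4667.2$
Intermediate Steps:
$m = \frac{5}{2}$ ($m = \frac{1}{2} \cdot 5 = \frac{5}{2} \approx 2.5$)
$h{\left(X \right)} = - \frac{5}{2} + X$ ($h{\left(X \right)} = X - \frac{5}{2} = - \frac{5}{2} + X$)
$d{\left(q,B \right)} = B - \frac{17 q}{2}$ ($d{\left(q,B \right)} = \left(- \frac{5}{2} - 6\right) q + B = - \frac{17 q}{2} + B = B - \frac{17 q}{2}$)
$S = \frac{23729}{3}$ ($S = 1 - \frac{81 \left(-289\right) - 317}{3} = 1 - \frac{-23409 - 317}{3} = 1 - - \frac{23726}{3} = 1 + \frac{23726}{3} = \frac{23729}{3} \approx 7909.7$)
$d{\left(-343,327 \right)} - S = \left(327 - - \frac{5831}{2}\right) - \frac{23729}{3} = \left(327 + \frac{5831}{2}\right) - \frac{23729}{3} = \frac{6485}{2} - \frac{23729}{3} = - \frac{28003}{6}$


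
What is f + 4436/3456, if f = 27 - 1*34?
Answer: -4939/864 ≈ -5.7164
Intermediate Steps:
f = -7 (f = 27 - 34 = -7)
f + 4436/3456 = -7 + 4436/3456 = -7 + 4436*(1/3456) = -7 + 1109/864 = -4939/864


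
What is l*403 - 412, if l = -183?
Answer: -74161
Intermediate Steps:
l*403 - 412 = -183*403 - 412 = -73749 - 412 = -74161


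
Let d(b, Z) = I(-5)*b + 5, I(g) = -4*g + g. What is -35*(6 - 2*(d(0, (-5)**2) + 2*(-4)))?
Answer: -420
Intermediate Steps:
I(g) = -3*g
d(b, Z) = 5 + 15*b (d(b, Z) = (-3*(-5))*b + 5 = 15*b + 5 = 5 + 15*b)
-35*(6 - 2*(d(0, (-5)**2) + 2*(-4))) = -35*(6 - 2*((5 + 15*0) + 2*(-4))) = -35*(6 - 2*((5 + 0) - 8)) = -35*(6 - 2*(5 - 8)) = -35*(6 - 2*(-3)) = -35*(6 + 6) = -35*12 = -420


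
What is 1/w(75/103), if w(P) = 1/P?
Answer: 75/103 ≈ 0.72816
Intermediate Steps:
1/w(75/103) = 1/(1/(75/103)) = 1/(103/75) = 75/103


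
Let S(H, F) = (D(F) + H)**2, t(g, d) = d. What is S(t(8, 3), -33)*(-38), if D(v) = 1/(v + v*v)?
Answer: -190808659/557568 ≈ -342.22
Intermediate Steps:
D(v) = 1/(v + v**2)
S(H, F) = (H + 1/(F*(1 + F)))**2 (S(H, F) = (1/(F*(1 + F)) + H)**2 = (H + 1/(F*(1 + F)))**2)
S(t(8, 3), -33)*(-38) = (3 + 1/((-33)*(1 - 33)))**2*(-38) = (3 - 1/33/(-32))**2*(-38) = (3 - 1/33*(-1/32))**2*(-38) = (3 + 1/1056)**2*(-38) = (3169/1056)**2*(-38) = (10042561/1115136)*(-38) = -190808659/557568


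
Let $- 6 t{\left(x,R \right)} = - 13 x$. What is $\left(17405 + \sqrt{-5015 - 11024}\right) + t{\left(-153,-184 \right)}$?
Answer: $\frac{34147}{2} + i \sqrt{16039} \approx 17074.0 + 126.65 i$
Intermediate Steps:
$t{\left(x,R \right)} = \frac{13 x}{6}$ ($t{\left(x,R \right)} = - \frac{\left(-13\right) x}{6} = \frac{13 x}{6}$)
$\left(17405 + \sqrt{-5015 - 11024}\right) + t{\left(-153,-184 \right)} = \left(17405 + \sqrt{-5015 - 11024}\right) + \frac{13}{6} \left(-153\right) = \left(17405 + \sqrt{-16039}\right) - \frac{663}{2} = \left(17405 + i \sqrt{16039}\right) - \frac{663}{2} = \frac{34147}{2} + i \sqrt{16039}$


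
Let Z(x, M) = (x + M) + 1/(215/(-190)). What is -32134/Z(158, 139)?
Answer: -1381762/12733 ≈ -108.52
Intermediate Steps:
Z(x, M) = -38/43 + M + x (Z(x, M) = (M + x) + 1/(215*(-1/190)) = (M + x) + 1/(-43/38) = (M + x) - 38/43 = -38/43 + M + x)
-32134/Z(158, 139) = -32134/(-38/43 + 139 + 158) = -32134/12733/43 = -32134*43/12733 = -1381762/12733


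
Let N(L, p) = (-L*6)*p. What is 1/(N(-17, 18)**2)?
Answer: 1/3370896 ≈ 2.9666e-7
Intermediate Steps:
N(L, p) = -6*L*p (N(L, p) = (-6*L)*p = -6*L*p)
1/(N(-17, 18)**2) = 1/((-6*(-17)*18)**2) = 1/(1836**2) = 1/3370896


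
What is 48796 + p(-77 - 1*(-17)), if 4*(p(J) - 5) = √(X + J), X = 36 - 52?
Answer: 48801 + I*√19/2 ≈ 48801.0 + 2.1795*I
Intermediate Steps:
X = -16
p(J) = 5 + √(-16 + J)/4
48796 + p(-77 - 1*(-17)) = 48796 + (5 + √(-16 + (-77 - 1*(-17)))/4) = 48796 + (5 + √(-16 + (-77 + 17))/4) = 48796 + (5 + √(-16 - 60)/4) = 48796 + (5 + √(-76)/4) = 48796 + (5 + (2*I*√19)/4) = 48796 + (5 + I*√19/2) = 48801 + I*√19/2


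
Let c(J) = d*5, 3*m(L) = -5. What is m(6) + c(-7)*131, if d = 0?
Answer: -5/3 ≈ -1.6667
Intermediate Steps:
m(L) = -5/3 (m(L) = (1/3)*(-5) = -5/3)
c(J) = 0 (c(J) = 0*5 = 0)
m(6) + c(-7)*131 = -5/3 + 0*131 = -5/3 + 0 = -5/3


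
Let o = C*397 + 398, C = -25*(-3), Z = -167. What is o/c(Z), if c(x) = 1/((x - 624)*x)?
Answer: 3985762781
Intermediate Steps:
C = 75
o = 30173 (o = 75*397 + 398 = 29775 + 398 = 30173)
c(x) = 1/(x*(-624 + x)) (c(x) = 1/((-624 + x)*x) = 1/(x*(-624 + x)))
o/c(Z) = 30173/((1/((-167)*(-624 - 167)))) = 30173/((-1/167/(-791))) = 30173/((-1/167*(-1/791))) = 30173/(1/132097) = 30173*132097 = 3985762781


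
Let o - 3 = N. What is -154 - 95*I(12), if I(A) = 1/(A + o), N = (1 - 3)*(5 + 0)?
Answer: -173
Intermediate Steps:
N = -10 (N = -2*5 = -10)
o = -7 (o = 3 - 10 = -7)
I(A) = 1/(-7 + A) (I(A) = 1/(A - 7) = 1/(-7 + A))
-154 - 95*I(12) = -154 - 95/(-7 + 12) = -154 - 95/5 = -154 - 95*1/5 = -154 - 19 = -173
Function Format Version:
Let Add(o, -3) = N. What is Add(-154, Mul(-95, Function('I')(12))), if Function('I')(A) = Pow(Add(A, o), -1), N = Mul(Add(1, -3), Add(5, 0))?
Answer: -173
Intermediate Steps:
N = -10 (N = Mul(-2, 5) = -10)
o = -7 (o = Add(3, -10) = -7)
Function('I')(A) = Pow(Add(-7, A), -1) (Function('I')(A) = Pow(Add(A, -7), -1) = Pow(Add(-7, A), -1))
Add(-154, Mul(-95, Function('I')(12))) = Add(-154, Mul(-95, Pow(Add(-7, 12), -1))) = Add(-154, Mul(-95, Pow(5, -1))) = Add(-154, Mul(-95, Rational(1, 5))) = Add(-154, -19) = -173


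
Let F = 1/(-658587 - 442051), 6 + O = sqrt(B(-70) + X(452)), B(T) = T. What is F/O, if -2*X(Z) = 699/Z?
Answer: 2712/53118440837 + I*sqrt(14459254)/53118440837 ≈ 5.1056e-8 + 7.1586e-8*I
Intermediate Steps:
X(Z) = -699/(2*Z)
O = -6 + I*sqrt(14459254)/452 (O = -6 + sqrt(-70 - 699/2/452) = -6 + sqrt(-70 - 699/2*1/452) = -6 + sqrt(-70 - 699/904) = -6 + sqrt(-63979/904) = -6 + I*sqrt(14459254)/452 ≈ -6.0 + 8.4127*I)
F = -1/1100638 (F = 1/(-1100638) = -1/1100638 ≈ -9.0856e-7)
F/O = -1/(1100638*(-6 + I*sqrt(14459254)/452))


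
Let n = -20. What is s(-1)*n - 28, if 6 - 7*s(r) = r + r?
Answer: -356/7 ≈ -50.857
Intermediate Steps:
s(r) = 6/7 - 2*r/7 (s(r) = 6/7 - (r + r)/7 = 6/7 - 2*r/7)
s(-1)*n - 28 = (6/7 - 2/7*(-1))*(-20) - 28 = (6/7 + 2/7)*(-20) - 28 = (8/7)*(-20) - 28 = -160/7 - 28 = -356/7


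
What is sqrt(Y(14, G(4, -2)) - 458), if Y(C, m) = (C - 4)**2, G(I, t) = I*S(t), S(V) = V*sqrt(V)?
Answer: I*sqrt(358) ≈ 18.921*I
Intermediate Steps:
S(V) = V**(3/2)
G(I, t) = I*t**(3/2)
Y(C, m) = (-4 + C)**2
sqrt(Y(14, G(4, -2)) - 458) = sqrt((-4 + 14)**2 - 458) = sqrt(10**2 - 458) = sqrt(100 - 458) = sqrt(-358) = I*sqrt(358)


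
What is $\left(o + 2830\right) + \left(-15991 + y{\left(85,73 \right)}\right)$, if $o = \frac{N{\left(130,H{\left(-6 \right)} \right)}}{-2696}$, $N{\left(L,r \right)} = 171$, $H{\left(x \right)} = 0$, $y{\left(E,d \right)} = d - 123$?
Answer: $- \frac{35617027}{2696} \approx -13211.0$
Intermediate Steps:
$y{\left(E,d \right)} = -123 + d$
$o = - \frac{171}{2696}$ ($o = \frac{171}{-2696} = 171 \left(- \frac{1}{2696}\right) = - \frac{171}{2696} \approx -0.063427$)
$\left(o + 2830\right) + \left(-15991 + y{\left(85,73 \right)}\right) = \left(- \frac{171}{2696} + 2830\right) + \left(-15991 + \left(-123 + 73\right)\right) = \frac{7629509}{2696} - 16041 = - \frac{35617027}{2696}$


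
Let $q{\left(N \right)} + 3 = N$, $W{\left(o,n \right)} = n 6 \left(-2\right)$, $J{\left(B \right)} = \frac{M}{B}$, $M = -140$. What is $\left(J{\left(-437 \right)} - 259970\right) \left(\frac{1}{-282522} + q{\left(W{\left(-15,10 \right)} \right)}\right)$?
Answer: $\frac{1973929039548625}{61731057} \approx 3.1976 \cdot 10^{7}$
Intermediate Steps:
$J{\left(B \right)} = - \frac{140}{B}$
$W{\left(o,n \right)} = - 12 n$ ($W{\left(o,n \right)} = 6 n \left(-2\right) = - 12 n$)
$q{\left(N \right)} = -3 + N$
$\left(J{\left(-437 \right)} - 259970\right) \left(\frac{1}{-282522} + q{\left(W{\left(-15,10 \right)} \right)}\right) = \left(- \frac{140}{-437} - 259970\right) \left(\frac{1}{-282522} - 123\right) = \left(\left(-140\right) \left(- \frac{1}{437}\right) - 259970\right) \left(- \frac{1}{282522} - 123\right) = \left(\frac{140}{437} - 259970\right) \left(- \frac{1}{282522} - 123\right) = \left(- \frac{113606750}{437}\right) \left(- \frac{34750207}{282522}\right) = \frac{1973929039548625}{61731057}$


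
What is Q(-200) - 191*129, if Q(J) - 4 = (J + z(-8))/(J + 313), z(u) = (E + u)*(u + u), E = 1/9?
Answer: -25054459/1017 ≈ -24636.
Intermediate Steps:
E = ⅑ ≈ 0.11111
z(u) = 2*u*(⅑ + u) (z(u) = (⅑ + u)*(u + u) = (⅑ + u)*(2*u) = 2*u*(⅑ + u))
Q(J) = 4 + (1136/9 + J)/(313 + J) (Q(J) = 4 + (J + (2/9)*(-8)*(1 + 9*(-8)))/(J + 313) = 4 + (J + (2/9)*(-8)*(1 - 72))/(313 + J) = 4 + (J + (2/9)*(-8)*(-71))/(313 + J) = 4 + (J + 1136/9)/(313 + J) = 4 + (1136/9 + J)/(313 + J))
Q(-200) - 191*129 = (12404 + 45*(-200))/(9*(313 - 200)) - 191*129 = (⅑)*(12404 - 9000)/113 - 24639 = (⅑)*(1/113)*3404 - 24639 = 3404/1017 - 24639 = -25054459/1017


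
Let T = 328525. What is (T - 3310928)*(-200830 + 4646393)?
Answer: -13258460427889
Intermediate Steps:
(T - 3310928)*(-200830 + 4646393) = (328525 - 3310928)*(-200830 + 4646393) = -2982403*4445563 = -13258460427889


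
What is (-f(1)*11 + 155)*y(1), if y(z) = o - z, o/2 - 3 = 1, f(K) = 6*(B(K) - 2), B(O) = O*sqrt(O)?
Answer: 1547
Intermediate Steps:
B(O) = O**(3/2)
f(K) = -12 + 6*K**(3/2) (f(K) = 6*(K**(3/2) - 2) = 6*(-2 + K**(3/2)) = -12 + 6*K**(3/2))
o = 8 (o = 6 + 2*1 = 6 + 2 = 8)
y(z) = 8 - z
(-f(1)*11 + 155)*y(1) = (-(-12 + 6*1**(3/2))*11 + 155)*(8 - 1*1) = (-(-12 + 6*1)*11 + 155)*(8 - 1) = (-(-12 + 6)*11 + 155)*7 = (-(-6)*11 + 155)*7 = (-1*(-66) + 155)*7 = (66 + 155)*7 = 221*7 = 1547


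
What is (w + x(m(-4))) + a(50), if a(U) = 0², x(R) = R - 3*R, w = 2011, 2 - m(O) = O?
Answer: 1999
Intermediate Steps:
m(O) = 2 - O
x(R) = -2*R
a(U) = 0
(w + x(m(-4))) + a(50) = (2011 - 2*(2 - 1*(-4))) + 0 = (2011 - 2*(2 + 4)) + 0 = (2011 - 2*6) + 0 = (2011 - 12) + 0 = 1999 + 0 = 1999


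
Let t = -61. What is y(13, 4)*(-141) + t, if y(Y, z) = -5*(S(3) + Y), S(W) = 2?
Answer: 10514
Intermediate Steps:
y(Y, z) = -10 - 5*Y (y(Y, z) = -5*(2 + Y) = -10 - 5*Y)
y(13, 4)*(-141) + t = (-10 - 5*13)*(-141) - 61 = (-10 - 65)*(-141) - 61 = -75*(-141) - 61 = 10575 - 61 = 10514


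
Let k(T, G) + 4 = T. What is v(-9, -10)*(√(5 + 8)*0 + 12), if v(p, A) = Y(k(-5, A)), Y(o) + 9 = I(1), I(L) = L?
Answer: -96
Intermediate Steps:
k(T, G) = -4 + T
Y(o) = -8 (Y(o) = -9 + 1 = -8)
v(p, A) = -8
v(-9, -10)*(√(5 + 8)*0 + 12) = -8*(√(5 + 8)*0 + 12) = -8*(√13*0 + 12) = -8*(0 + 12) = -8*12 = -96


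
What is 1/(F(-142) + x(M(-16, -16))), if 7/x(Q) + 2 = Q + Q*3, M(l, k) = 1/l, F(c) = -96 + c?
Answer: -9/2170 ≈ -0.0041475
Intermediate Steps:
x(Q) = 7/(-2 + 4*Q) (x(Q) = 7/(-2 + (Q + Q*3)) = 7/(-2 + (Q + 3*Q)) = 7/(-2 + 4*Q))
1/(F(-142) + x(M(-16, -16))) = 1/((-96 - 142) + 7/(2*(-1 + 2/(-16)))) = 1/(-238 + 7/(2*(-1 + 2*(-1/16)))) = 1/(-238 + 7/(2*(-1 - ⅛))) = 1/(-238 + 7/(2*(-9/8))) = 1/(-238 + (7/2)*(-8/9)) = 1/(-238 - 28/9) = 1/(-2170/9) = -9/2170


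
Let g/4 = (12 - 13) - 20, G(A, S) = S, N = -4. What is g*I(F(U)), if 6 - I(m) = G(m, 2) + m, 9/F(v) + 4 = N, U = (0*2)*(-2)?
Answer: -861/2 ≈ -430.50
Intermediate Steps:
U = 0 (U = 0*(-2) = 0)
F(v) = -9/8 (F(v) = 9/(-4 - 4) = 9/(-8) = 9*(-⅛) = -9/8)
g = -84 (g = 4*((12 - 13) - 20) = 4*(-1 - 20) = 4*(-21) = -84)
I(m) = 4 - m (I(m) = 6 - (2 + m) = 6 + (-2 - m) = 4 - m)
g*I(F(U)) = -84*(4 - 1*(-9/8)) = -84*(4 + 9/8) = -84*41/8 = -861/2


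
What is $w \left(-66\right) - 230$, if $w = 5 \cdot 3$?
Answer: $-1220$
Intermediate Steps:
$w = 15$
$w \left(-66\right) - 230 = 15 \left(-66\right) - 230 = -990 - 230 = -1220$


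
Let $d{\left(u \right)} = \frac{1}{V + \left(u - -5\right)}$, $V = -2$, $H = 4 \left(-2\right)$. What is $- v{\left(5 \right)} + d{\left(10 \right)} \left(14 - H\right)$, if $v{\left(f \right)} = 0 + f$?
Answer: $- \frac{43}{13} \approx -3.3077$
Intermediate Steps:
$H = -8$
$v{\left(f \right)} = f$
$d{\left(u \right)} = \frac{1}{3 + u}$ ($d{\left(u \right)} = \frac{1}{-2 + \left(u - -5\right)} = \frac{1}{-2 + \left(u + 5\right)} = \frac{1}{-2 + \left(5 + u\right)} = \frac{1}{3 + u}$)
$- v{\left(5 \right)} + d{\left(10 \right)} \left(14 - H\right) = \left(-1\right) 5 + \frac{14 - -8}{3 + 10} = -5 + \frac{14 + 8}{13} = -5 + \frac{1}{13} \cdot 22 = -5 + \frac{22}{13} = - \frac{43}{13}$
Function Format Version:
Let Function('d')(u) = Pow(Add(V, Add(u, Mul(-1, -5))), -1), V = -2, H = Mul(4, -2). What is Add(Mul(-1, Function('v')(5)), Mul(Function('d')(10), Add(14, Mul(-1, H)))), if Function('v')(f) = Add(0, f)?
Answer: Rational(-43, 13) ≈ -3.3077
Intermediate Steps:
H = -8
Function('v')(f) = f
Function('d')(u) = Pow(Add(3, u), -1) (Function('d')(u) = Pow(Add(-2, Add(u, Mul(-1, -5))), -1) = Pow(Add(-2, Add(u, 5)), -1) = Pow(Add(-2, Add(5, u)), -1) = Pow(Add(3, u), -1))
Add(Mul(-1, Function('v')(5)), Mul(Function('d')(10), Add(14, Mul(-1, H)))) = Add(Mul(-1, 5), Mul(Pow(Add(3, 10), -1), Add(14, Mul(-1, -8)))) = Add(-5, Mul(Pow(13, -1), Add(14, 8))) = Add(-5, Mul(Rational(1, 13), 22)) = Add(-5, Rational(22, 13)) = Rational(-43, 13)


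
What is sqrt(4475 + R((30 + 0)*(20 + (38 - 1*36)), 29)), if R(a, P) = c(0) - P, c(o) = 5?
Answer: sqrt(4451) ≈ 66.716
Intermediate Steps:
R(a, P) = 5 - P
sqrt(4475 + R((30 + 0)*(20 + (38 - 1*36)), 29)) = sqrt(4475 + (5 - 1*29)) = sqrt(4475 + (5 - 29)) = sqrt(4475 - 24) = sqrt(4451)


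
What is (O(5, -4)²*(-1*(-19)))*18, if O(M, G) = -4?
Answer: 5472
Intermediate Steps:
(O(5, -4)²*(-1*(-19)))*18 = ((-4)²*(-1*(-19)))*18 = (16*19)*18 = 304*18 = 5472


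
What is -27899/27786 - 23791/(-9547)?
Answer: 394704973/265272942 ≈ 1.4879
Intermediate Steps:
-27899/27786 - 23791/(-9547) = -27899*1/27786 - 23791*(-1/9547) = -27899/27786 + 23791/9547 = 394704973/265272942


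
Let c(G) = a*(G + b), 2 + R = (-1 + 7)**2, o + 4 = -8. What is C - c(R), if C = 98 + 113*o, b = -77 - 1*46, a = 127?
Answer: 10045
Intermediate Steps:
o = -12 (o = -4 - 8 = -12)
b = -123 (b = -77 - 46 = -123)
R = 34 (R = -2 + (-1 + 7)**2 = -2 + 6**2 = -2 + 36 = 34)
c(G) = -15621 + 127*G (c(G) = 127*(G - 123) = 127*(-123 + G) = -15621 + 127*G)
C = -1258 (C = 98 + 113*(-12) = 98 - 1356 = -1258)
C - c(R) = -1258 - (-15621 + 127*34) = -1258 - (-15621 + 4318) = -1258 - 1*(-11303) = -1258 + 11303 = 10045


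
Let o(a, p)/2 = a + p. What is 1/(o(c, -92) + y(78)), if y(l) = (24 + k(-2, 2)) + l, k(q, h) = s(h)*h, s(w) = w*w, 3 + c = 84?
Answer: 1/88 ≈ 0.011364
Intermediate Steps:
c = 81 (c = -3 + 84 = 81)
s(w) = w²
o(a, p) = 2*a + 2*p (o(a, p) = 2*(a + p) = 2*a + 2*p)
k(q, h) = h³ (k(q, h) = h²*h = h³)
y(l) = 32 + l (y(l) = (24 + 2³) + l = (24 + 8) + l = 32 + l)
1/(o(c, -92) + y(78)) = 1/((2*81 + 2*(-92)) + (32 + 78)) = 1/((162 - 184) + 110) = 1/(-22 + 110) = 1/88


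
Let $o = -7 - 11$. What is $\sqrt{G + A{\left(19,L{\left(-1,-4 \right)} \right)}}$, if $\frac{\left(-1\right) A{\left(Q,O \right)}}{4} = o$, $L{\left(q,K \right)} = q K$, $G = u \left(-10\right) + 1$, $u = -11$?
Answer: $\sqrt{183} \approx 13.528$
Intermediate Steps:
$G = 111$ ($G = \left(-11\right) \left(-10\right) + 1 = 110 + 1 = 111$)
$L{\left(q,K \right)} = K q$
$o = -18$
$A{\left(Q,O \right)} = 72$ ($A{\left(Q,O \right)} = \left(-4\right) \left(-18\right) = 72$)
$\sqrt{G + A{\left(19,L{\left(-1,-4 \right)} \right)}} = \sqrt{111 + 72} = \sqrt{183}$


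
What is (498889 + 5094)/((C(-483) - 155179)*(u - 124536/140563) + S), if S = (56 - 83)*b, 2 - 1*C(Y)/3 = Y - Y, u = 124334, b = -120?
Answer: -70841362429/2711901505948418 ≈ -2.6122e-5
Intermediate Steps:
C(Y) = 6 (C(Y) = 6 - 3*(Y - Y) = 6 - 3*0 = 6 + 0 = 6)
S = 3240 (S = (56 - 83)*(-120) = -27*(-120) = 3240)
(498889 + 5094)/((C(-483) - 155179)*(u - 124536/140563) + S) = (498889 + 5094)/((6 - 155179)*(124334 - 124536/140563) + 3240) = 503983/(-155173*(124334 - 124536*1/140563) + 3240) = 503983/(-155173*(124334 - 124536/140563) + 3240) = 503983/(-155173*17476635506/140563 + 3240) = 503983/(-2711901961372538/140563 + 3240) = 503983/(-2711901505948418/140563) = 503983*(-140563/2711901505948418) = -70841362429/2711901505948418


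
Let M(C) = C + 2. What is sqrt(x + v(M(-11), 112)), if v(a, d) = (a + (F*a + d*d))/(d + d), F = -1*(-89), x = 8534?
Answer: 5*sqrt(269269)/28 ≈ 92.663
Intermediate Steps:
M(C) = 2 + C
F = 89
v(a, d) = (d**2 + 90*a)/(2*d) (v(a, d) = (a + (89*a + d*d))/(d + d) = (a + (89*a + d**2))/((2*d)) = (a + (d**2 + 89*a))*(1/(2*d)) = (d**2 + 90*a)*(1/(2*d)) = (d**2 + 90*a)/(2*d))
sqrt(x + v(M(-11), 112)) = sqrt(8534 + ((1/2)*112 + 45*(2 - 11)/112)) = sqrt(8534 + (56 + 45*(-9)*(1/112))) = sqrt(8534 + (56 - 405/112)) = sqrt(8534 + 5867/112) = sqrt(961675/112) = 5*sqrt(269269)/28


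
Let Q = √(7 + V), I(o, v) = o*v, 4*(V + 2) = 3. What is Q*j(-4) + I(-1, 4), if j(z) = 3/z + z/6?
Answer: -4 - 17*√23/24 ≈ -7.3970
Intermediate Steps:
V = -5/4 (V = -2 + (¼)*3 = -2 + ¾ = -5/4 ≈ -1.2500)
j(z) = 3/z + z/6 (j(z) = 3/z + z*(⅙) = 3/z + z/6)
Q = √23/2 (Q = √(7 - 5/4) = √(23/4) = √23/2 ≈ 2.3979)
Q*j(-4) + I(-1, 4) = (√23/2)*(3/(-4) + (⅙)*(-4)) - 1*4 = (√23/2)*(3*(-¼) - ⅔) - 4 = (√23/2)*(-¾ - ⅔) - 4 = (√23/2)*(-17/12) - 4 = -17*√23/24 - 4 = -4 - 17*√23/24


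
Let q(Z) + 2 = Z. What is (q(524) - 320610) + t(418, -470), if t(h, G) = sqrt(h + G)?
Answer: -320088 + 2*I*sqrt(13) ≈ -3.2009e+5 + 7.2111*I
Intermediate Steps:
t(h, G) = sqrt(G + h)
q(Z) = -2 + Z
(q(524) - 320610) + t(418, -470) = ((-2 + 524) - 320610) + sqrt(-470 + 418) = (522 - 320610) + sqrt(-52) = -320088 + 2*I*sqrt(13)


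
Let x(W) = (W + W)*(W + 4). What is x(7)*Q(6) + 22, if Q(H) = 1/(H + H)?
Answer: 209/6 ≈ 34.833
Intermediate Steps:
x(W) = 2*W*(4 + W) (x(W) = (2*W)*(4 + W) = 2*W*(4 + W))
Q(H) = 1/(2*H)
x(7)*Q(6) + 22 = (2*7*(4 + 7))*((½)/6) + 22 = (2*7*11)*((½)*(⅙)) + 22 = 154*(1/12) + 22 = 77/6 + 22 = 209/6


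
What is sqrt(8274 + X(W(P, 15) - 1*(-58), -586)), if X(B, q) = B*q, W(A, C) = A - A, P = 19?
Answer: I*sqrt(25714) ≈ 160.36*I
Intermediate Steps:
W(A, C) = 0
sqrt(8274 + X(W(P, 15) - 1*(-58), -586)) = sqrt(8274 + (0 - 1*(-58))*(-586)) = sqrt(8274 + (0 + 58)*(-586)) = sqrt(8274 + 58*(-586)) = sqrt(8274 - 33988) = sqrt(-25714) = I*sqrt(25714)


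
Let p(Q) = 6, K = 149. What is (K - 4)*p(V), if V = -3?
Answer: 870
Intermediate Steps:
(K - 4)*p(V) = (149 - 4)*6 = 145*6 = 870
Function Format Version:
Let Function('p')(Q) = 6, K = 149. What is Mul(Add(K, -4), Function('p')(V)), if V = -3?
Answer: 870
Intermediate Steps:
Mul(Add(K, -4), Function('p')(V)) = Mul(Add(149, -4), 6) = Mul(145, 6) = 870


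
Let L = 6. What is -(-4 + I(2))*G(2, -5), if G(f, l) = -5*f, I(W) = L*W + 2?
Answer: 100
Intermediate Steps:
I(W) = 2 + 6*W (I(W) = 6*W + 2 = 2 + 6*W)
-(-4 + I(2))*G(2, -5) = -(-4 + (2 + 6*2))*(-5*2) = -(-4 + (2 + 12))*(-10) = -(-4 + 14)*(-10) = -10*(-10) = -1*(-100) = 100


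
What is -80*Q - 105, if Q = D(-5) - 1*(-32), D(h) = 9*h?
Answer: 935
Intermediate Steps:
Q = -13 (Q = 9*(-5) - 1*(-32) = -45 + 32 = -13)
-80*Q - 105 = -80*(-13) - 105 = 1040 - 105 = 935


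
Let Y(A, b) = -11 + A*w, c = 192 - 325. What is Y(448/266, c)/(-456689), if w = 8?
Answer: -47/8677091 ≈ -5.4166e-6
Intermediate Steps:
c = -133
Y(A, b) = -11 + 8*A (Y(A, b) = -11 + A*8 = -11 + 8*A)
Y(448/266, c)/(-456689) = (-11 + 8*(448/266))/(-456689) = (-11 + 8*(448*(1/266)))*(-1/456689) = (-11 + 8*(32/19))*(-1/456689) = (-11 + 256/19)*(-1/456689) = (47/19)*(-1/456689) = -47/8677091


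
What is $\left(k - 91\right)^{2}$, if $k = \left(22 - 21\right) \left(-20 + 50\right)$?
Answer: $3721$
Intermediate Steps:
$k = 30$ ($k = 1 \cdot 30 = 30$)
$\left(k - 91\right)^{2} = \left(30 - 91\right)^{2} = \left(-61\right)^{2} = 3721$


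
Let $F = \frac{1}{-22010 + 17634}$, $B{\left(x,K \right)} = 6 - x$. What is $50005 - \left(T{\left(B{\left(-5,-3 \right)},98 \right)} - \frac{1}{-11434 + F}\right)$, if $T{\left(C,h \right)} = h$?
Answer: $\frac{2497105973419}{50035185} \approx 49907.0$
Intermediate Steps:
$F = - \frac{1}{4376}$ ($F = \frac{1}{-4376} = - \frac{1}{4376} \approx -0.00022852$)
$50005 - \left(T{\left(B{\left(-5,-3 \right)},98 \right)} - \frac{1}{-11434 + F}\right) = 50005 - \left(98 - \frac{1}{-11434 - \frac{1}{4376}}\right) = 50005 - \left(98 - \frac{1}{- \frac{50035185}{4376}}\right) = 50005 - \left(98 - - \frac{4376}{50035185}\right) = 50005 - \left(98 + \frac{4376}{50035185}\right) = 50005 - \frac{4903452506}{50035185} = \frac{2497105973419}{50035185}$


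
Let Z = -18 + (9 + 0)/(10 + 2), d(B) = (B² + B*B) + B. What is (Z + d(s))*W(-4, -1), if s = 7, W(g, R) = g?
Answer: -351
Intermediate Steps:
d(B) = B + 2*B² (d(B) = (B² + B²) + B = 2*B² + B = B + 2*B²)
Z = -69/4 (Z = -18 + 9/12 = -18 + 9*(1/12) = -18 + ¾ = -69/4 ≈ -17.250)
(Z + d(s))*W(-4, -1) = (-69/4 + 7*(1 + 2*7))*(-4) = (-69/4 + 7*(1 + 14))*(-4) = (-69/4 + 7*15)*(-4) = (-69/4 + 105)*(-4) = (351/4)*(-4) = -351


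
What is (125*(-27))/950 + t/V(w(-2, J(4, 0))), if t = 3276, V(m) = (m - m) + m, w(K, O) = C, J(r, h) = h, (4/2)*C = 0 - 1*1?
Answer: -249111/38 ≈ -6555.6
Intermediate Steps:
C = -½ (C = (0 - 1*1)/2 = (0 - 1)/2 = (½)*(-1) = -½ ≈ -0.50000)
w(K, O) = -½
V(m) = m (V(m) = 0 + m = m)
(125*(-27))/950 + t/V(w(-2, J(4, 0))) = (125*(-27))/950 + 3276/(-½) = -3375*1/950 + 3276*(-2) = -135/38 - 6552 = -249111/38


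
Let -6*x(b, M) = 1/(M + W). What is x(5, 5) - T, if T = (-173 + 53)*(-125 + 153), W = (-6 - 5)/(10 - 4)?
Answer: 63839/19 ≈ 3359.9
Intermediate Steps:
W = -11/6 ≈ -1.8333
x(b, M) = -1/(6*(-11/6 + M)) (x(b, M) = -1/(6*(M - 11/6)) = -1/(6*(-11/6 + M)))
T = -3360 (T = -120*28 = -3360)
x(5, 5) - T = -1/(-11 + 6*5) - 1*(-3360) = -1/(-11 + 30) + 3360 = -1/19 + 3360 = 63839/19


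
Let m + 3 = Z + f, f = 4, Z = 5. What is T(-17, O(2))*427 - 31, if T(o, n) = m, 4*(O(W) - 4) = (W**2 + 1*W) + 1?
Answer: 2531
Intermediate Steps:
O(W) = 17/4 + W/4 + W**2/4 (O(W) = 4 + ((W**2 + 1*W) + 1)/4 = 4 + ((W**2 + W) + 1)/4 = 4 + ((W + W**2) + 1)/4 = 4 + (1 + W + W**2)/4 = 4 + (1/4 + W/4 + W**2/4) = 17/4 + W/4 + W**2/4)
m = 6 (m = -3 + (5 + 4) = -3 + 9 = 6)
T(o, n) = 6
T(-17, O(2))*427 - 31 = 6*427 - 31 = 2562 - 31 = 2531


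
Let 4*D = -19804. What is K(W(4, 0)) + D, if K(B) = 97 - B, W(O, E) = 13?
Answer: -4867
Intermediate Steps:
D = -4951 (D = (1/4)*(-19804) = -4951)
K(W(4, 0)) + D = (97 - 1*13) - 4951 = (97 - 13) - 4951 = 84 - 4951 = -4867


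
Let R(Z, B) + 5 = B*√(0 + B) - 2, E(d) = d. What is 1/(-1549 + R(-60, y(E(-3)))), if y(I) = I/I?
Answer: -1/1555 ≈ -0.00064309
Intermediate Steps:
y(I) = 1
R(Z, B) = -7 + B^(3/2) (R(Z, B) = -5 + (B*√(0 + B) - 2) = -5 + (B*√B - 2) = -5 + (B^(3/2) - 2) = -5 + (-2 + B^(3/2)) = -7 + B^(3/2))
1/(-1549 + R(-60, y(E(-3)))) = 1/(-1549 + (-7 + 1^(3/2))) = 1/(-1549 + (-7 + 1)) = 1/(-1549 - 6) = 1/(-1555) = -1/1555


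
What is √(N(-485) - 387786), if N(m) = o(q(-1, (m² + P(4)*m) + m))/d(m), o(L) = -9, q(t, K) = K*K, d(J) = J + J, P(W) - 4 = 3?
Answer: I*√364867838670/970 ≈ 622.72*I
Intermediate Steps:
P(W) = 7 (P(W) = 4 + 3 = 7)
d(J) = 2*J
q(t, K) = K²
N(m) = -9/(2*m) (N(m) = -9*1/(2*m) = -9/(2*m))
√(N(-485) - 387786) = √(-9/2/(-485) - 387786) = √(-9/2*(-1/485) - 387786) = √(9/970 - 387786) = √(-376152411/970) = I*√364867838670/970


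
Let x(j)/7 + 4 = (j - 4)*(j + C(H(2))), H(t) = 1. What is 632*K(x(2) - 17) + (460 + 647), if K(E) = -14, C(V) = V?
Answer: -7741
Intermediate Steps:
x(j) = -28 + 7*(1 + j)*(-4 + j) (x(j) = -28 + 7*((j - 4)*(j + 1)) = -28 + 7*((-4 + j)*(1 + j)) = -28 + 7*((1 + j)*(-4 + j)) = -28 + 7*(1 + j)*(-4 + j))
632*K(x(2) - 17) + (460 + 647) = 632*(-14) + (460 + 647) = -8848 + 1107 = -7741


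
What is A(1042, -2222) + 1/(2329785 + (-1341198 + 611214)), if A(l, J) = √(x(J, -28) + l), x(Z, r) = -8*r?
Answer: 1/1599801 + √1266 ≈ 35.581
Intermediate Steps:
A(l, J) = √(224 + l) (A(l, J) = √(-8*(-28) + l) = √(224 + l))
A(1042, -2222) + 1/(2329785 + (-1341198 + 611214)) = √(224 + 1042) + 1/(2329785 + (-1341198 + 611214)) = √1266 + 1/(2329785 - 729984) = √1266 + 1/1599801 = 1/1599801 + √1266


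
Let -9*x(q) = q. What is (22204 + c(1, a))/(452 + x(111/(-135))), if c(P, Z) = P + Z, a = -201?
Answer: 8911620/183097 ≈ 48.672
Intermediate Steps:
x(q) = -q/9
(22204 + c(1, a))/(452 + x(111/(-135))) = (22204 + (1 - 201))/(452 - 37/(3*(-135))) = (22204 - 200)/(452 - 37*(-1)/(3*135)) = 22004/(452 - 1/9*(-37/45)) = 22004/(452 + 37/405) = 22004/(183097/405) = 22004*(405/183097) = 8911620/183097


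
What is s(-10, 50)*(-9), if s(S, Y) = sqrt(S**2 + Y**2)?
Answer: -90*sqrt(26) ≈ -458.91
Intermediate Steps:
s(-10, 50)*(-9) = sqrt((-10)**2 + 50**2)*(-9) = sqrt(100 + 2500)*(-9) = sqrt(2600)*(-9) = (10*sqrt(26))*(-9) = -90*sqrt(26)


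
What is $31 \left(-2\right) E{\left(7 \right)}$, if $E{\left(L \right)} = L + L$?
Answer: $-868$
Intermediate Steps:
$E{\left(L \right)} = 2 L$
$31 \left(-2\right) E{\left(7 \right)} = 31 \left(-2\right) 2 \cdot 7 = \left(-62\right) 14 = -868$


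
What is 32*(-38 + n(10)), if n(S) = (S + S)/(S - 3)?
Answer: -7872/7 ≈ -1124.6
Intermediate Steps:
n(S) = 2*S/(-3 + S) (n(S) = (2*S)/(-3 + S) = 2*S/(-3 + S))
32*(-38 + n(10)) = 32*(-38 + 2*10/(-3 + 10)) = 32*(-38 + 2*10/7) = 32*(-38 + 2*10*(⅐)) = 32*(-38 + 20/7) = 32*(-246/7) = -7872/7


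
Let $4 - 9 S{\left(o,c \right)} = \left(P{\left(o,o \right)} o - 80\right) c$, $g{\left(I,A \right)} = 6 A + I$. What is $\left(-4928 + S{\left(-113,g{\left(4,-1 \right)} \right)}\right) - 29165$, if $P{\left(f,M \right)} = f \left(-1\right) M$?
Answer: $\frac{2578801}{9} \approx 2.8653 \cdot 10^{5}$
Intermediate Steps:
$P{\left(f,M \right)} = - M f$ ($P{\left(f,M \right)} = - f M = - M f$)
$g{\left(I,A \right)} = I + 6 A$
$S{\left(o,c \right)} = \frac{4}{9} - \frac{c \left(-80 - o^{3}\right)}{9}$ ($S{\left(o,c \right)} = \frac{4}{9} - \frac{\left(- o o o - 80\right) c}{9} = \frac{4}{9} - \frac{\left(- o^{2} o - 80\right) c}{9} = \frac{4}{9} - \frac{\left(- o^{3} - 80\right) c}{9} = \frac{4}{9} - \frac{\left(-80 - o^{3}\right) c}{9} = \frac{4}{9} - \frac{c \left(-80 - o^{3}\right)}{9}$)
$\left(-4928 + S{\left(-113,g{\left(4,-1 \right)} \right)}\right) - 29165 = \left(-4928 + \left(\frac{4}{9} + \frac{80 \left(4 + 6 \left(-1\right)\right)}{9} + \frac{\left(4 + 6 \left(-1\right)\right) \left(-113\right)^{3}}{9}\right)\right) - 29165 = \left(-4928 + \left(\frac{4}{9} + \frac{80 \left(4 - 6\right)}{9} + \frac{1}{9} \left(4 - 6\right) \left(-1442897\right)\right)\right) - 29165 = \left(-4928 + \left(\frac{4}{9} + \frac{80}{9} \left(-2\right) + \frac{1}{9} \left(-2\right) \left(-1442897\right)\right)\right) - 29165 = \left(-4928 + \left(\frac{4}{9} - \frac{160}{9} + \frac{2885794}{9}\right)\right) - 29165 = \left(-4928 + \frac{2885638}{9}\right) - 29165 = \frac{2841286}{9} - 29165 = \frac{2578801}{9}$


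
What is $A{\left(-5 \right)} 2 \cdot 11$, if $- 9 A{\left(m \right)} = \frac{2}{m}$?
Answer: $\frac{44}{45} \approx 0.97778$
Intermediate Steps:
$A{\left(m \right)} = - \frac{2}{9 m}$ ($A{\left(m \right)} = - \frac{2 \frac{1}{m}}{9} = - \frac{2}{9 m}$)
$A{\left(-5 \right)} 2 \cdot 11 = - \frac{2}{9 \left(-5\right)} 2 \cdot 11 = \left(- \frac{2}{9}\right) \left(- \frac{1}{5}\right) 2 \cdot 11 = \frac{2}{45} \cdot 2 \cdot 11 = \frac{4}{45} \cdot 11 = \frac{44}{45}$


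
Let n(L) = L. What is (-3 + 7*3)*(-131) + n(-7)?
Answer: -2365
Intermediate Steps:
(-3 + 7*3)*(-131) + n(-7) = (-3 + 7*3)*(-131) - 7 = (-3 + 21)*(-131) - 7 = 18*(-131) - 7 = -2358 - 7 = -2365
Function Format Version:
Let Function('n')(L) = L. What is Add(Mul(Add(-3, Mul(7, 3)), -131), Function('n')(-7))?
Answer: -2365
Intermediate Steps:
Add(Mul(Add(-3, Mul(7, 3)), -131), Function('n')(-7)) = Add(Mul(Add(-3, Mul(7, 3)), -131), -7) = Add(Mul(Add(-3, 21), -131), -7) = Add(Mul(18, -131), -7) = Add(-2358, -7) = -2365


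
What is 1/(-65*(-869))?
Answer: 1/56485 ≈ 1.7704e-5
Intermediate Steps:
1/(-65*(-869)) = 1/56485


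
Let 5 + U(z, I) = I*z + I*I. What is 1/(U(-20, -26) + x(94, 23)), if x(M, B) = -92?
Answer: 1/1099 ≈ 0.00090992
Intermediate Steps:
U(z, I) = -5 + I**2 + I*z (U(z, I) = -5 + (I*z + I*I) = -5 + (I*z + I**2) = -5 + (I**2 + I*z) = -5 + I**2 + I*z)
1/(U(-20, -26) + x(94, 23)) = 1/((-5 + (-26)**2 - 26*(-20)) - 92) = 1/((-5 + 676 + 520) - 92) = 1/(1191 - 92) = 1/1099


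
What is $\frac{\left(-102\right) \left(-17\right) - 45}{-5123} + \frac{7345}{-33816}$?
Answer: $- \frac{94743659}{173239368} \approx -0.54689$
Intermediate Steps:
$\frac{\left(-102\right) \left(-17\right) - 45}{-5123} + \frac{7345}{-33816} = \left(1734 - 45\right) \left(- \frac{1}{5123}\right) + 7345 \left(- \frac{1}{33816}\right) = 1689 \left(- \frac{1}{5123}\right) - \frac{7345}{33816} = - \frac{1689}{5123} - \frac{7345}{33816} = - \frac{94743659}{173239368}$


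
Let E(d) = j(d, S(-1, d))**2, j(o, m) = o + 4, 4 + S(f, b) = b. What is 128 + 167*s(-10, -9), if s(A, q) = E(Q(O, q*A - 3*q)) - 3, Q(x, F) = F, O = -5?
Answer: 2444674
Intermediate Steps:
S(f, b) = -4 + b
j(o, m) = 4 + o
E(d) = (4 + d)**2
s(A, q) = -3 + (4 - 3*q + A*q)**2 (s(A, q) = (4 + (q*A - 3*q))**2 - 3 = (4 + (A*q - 3*q))**2 - 3 = (4 + (-3*q + A*q))**2 - 3 = (4 - 3*q + A*q)**2 - 3 = -3 + (4 - 3*q + A*q)**2)
128 + 167*s(-10, -9) = 128 + 167*(-3 + (4 - 9*(-3 - 10))**2) = 128 + 167*(-3 + (4 - 9*(-13))**2) = 128 + 167*(-3 + (4 + 117)**2) = 128 + 167*(-3 + 121**2) = 128 + 167*(-3 + 14641) = 128 + 167*14638 = 128 + 2444546 = 2444674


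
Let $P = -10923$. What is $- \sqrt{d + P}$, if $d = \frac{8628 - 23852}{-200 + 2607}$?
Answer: $- \frac{i \sqrt{63320672195}}{2407} \approx - 104.54 i$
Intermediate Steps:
$d = - \frac{15224}{2407} \approx -6.3249$
$- \sqrt{d + P} = - \sqrt{- \frac{15224}{2407} - 10923} = - \sqrt{- \frac{26306885}{2407}} = - \frac{i \sqrt{63320672195}}{2407}$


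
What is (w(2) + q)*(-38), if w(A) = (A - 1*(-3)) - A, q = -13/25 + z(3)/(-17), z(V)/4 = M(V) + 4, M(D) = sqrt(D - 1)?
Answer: -24852/425 + 152*sqrt(2)/17 ≈ -45.831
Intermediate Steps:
M(D) = sqrt(-1 + D)
z(V) = 16 + 4*sqrt(-1 + V) (z(V) = 4*(sqrt(-1 + V) + 4) = 4*(4 + sqrt(-1 + V)) = 16 + 4*sqrt(-1 + V))
q = -621/425 - 4*sqrt(2)/17 (q = -13/25 + (16 + 4*sqrt(-1 + 3))/(-17) = -13*1/25 + (16 + 4*sqrt(2))*(-1/17) = -13/25 + (-16/17 - 4*sqrt(2)/17) = -621/425 - 4*sqrt(2)/17 ≈ -1.7939)
w(A) = 3 (w(A) = (A + 3) - A = (3 + A) - A = 3)
(w(2) + q)*(-38) = (3 + (-621/425 - 4*sqrt(2)/17))*(-38) = (654/425 - 4*sqrt(2)/17)*(-38) = -24852/425 + 152*sqrt(2)/17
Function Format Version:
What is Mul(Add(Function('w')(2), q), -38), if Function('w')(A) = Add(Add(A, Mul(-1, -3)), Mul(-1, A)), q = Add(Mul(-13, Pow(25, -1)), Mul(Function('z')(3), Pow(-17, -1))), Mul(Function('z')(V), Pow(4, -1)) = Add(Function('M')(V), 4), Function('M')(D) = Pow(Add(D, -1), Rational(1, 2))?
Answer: Add(Rational(-24852, 425), Mul(Rational(152, 17), Pow(2, Rational(1, 2)))) ≈ -45.831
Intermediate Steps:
Function('M')(D) = Pow(Add(-1, D), Rational(1, 2))
Function('z')(V) = Add(16, Mul(4, Pow(Add(-1, V), Rational(1, 2)))) (Function('z')(V) = Mul(4, Add(Pow(Add(-1, V), Rational(1, 2)), 4)) = Mul(4, Add(4, Pow(Add(-1, V), Rational(1, 2)))) = Add(16, Mul(4, Pow(Add(-1, V), Rational(1, 2)))))
q = Add(Rational(-621, 425), Mul(Rational(-4, 17), Pow(2, Rational(1, 2)))) (q = Add(Mul(-13, Pow(25, -1)), Mul(Add(16, Mul(4, Pow(Add(-1, 3), Rational(1, 2)))), Pow(-17, -1))) = Add(Mul(-13, Rational(1, 25)), Mul(Add(16, Mul(4, Pow(2, Rational(1, 2)))), Rational(-1, 17))) = Add(Rational(-13, 25), Add(Rational(-16, 17), Mul(Rational(-4, 17), Pow(2, Rational(1, 2))))) = Add(Rational(-621, 425), Mul(Rational(-4, 17), Pow(2, Rational(1, 2)))) ≈ -1.7939)
Function('w')(A) = 3 (Function('w')(A) = Add(Add(A, 3), Mul(-1, A)) = Add(Add(3, A), Mul(-1, A)) = 3)
Mul(Add(Function('w')(2), q), -38) = Mul(Add(3, Add(Rational(-621, 425), Mul(Rational(-4, 17), Pow(2, Rational(1, 2))))), -38) = Mul(Add(Rational(654, 425), Mul(Rational(-4, 17), Pow(2, Rational(1, 2)))), -38) = Add(Rational(-24852, 425), Mul(Rational(152, 17), Pow(2, Rational(1, 2))))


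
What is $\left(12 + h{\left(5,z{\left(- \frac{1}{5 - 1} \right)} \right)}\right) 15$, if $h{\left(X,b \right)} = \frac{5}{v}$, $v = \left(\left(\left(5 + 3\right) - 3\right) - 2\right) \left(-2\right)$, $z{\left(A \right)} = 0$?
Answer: $\frac{335}{2} \approx 167.5$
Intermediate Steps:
$v = -6$ ($v = \left(\left(8 - 3\right) - 2\right) \left(-2\right) = \left(5 - 2\right) \left(-2\right) = 3 \left(-2\right) = -6$)
$h{\left(X,b \right)} = - \frac{5}{6}$ ($h{\left(X,b \right)} = \frac{5}{-6} = 5 \left(- \frac{1}{6}\right) = - \frac{5}{6}$)
$\left(12 + h{\left(5,z{\left(- \frac{1}{5 - 1} \right)} \right)}\right) 15 = \left(12 - \frac{5}{6}\right) 15 = \frac{67}{6} \cdot 15 = \frac{335}{2}$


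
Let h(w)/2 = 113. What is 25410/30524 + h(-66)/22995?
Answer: 295600687/350949690 ≈ 0.84229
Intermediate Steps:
h(w) = 226 (h(w) = 2*113 = 226)
25410/30524 + h(-66)/22995 = 25410/30524 + 226/22995 = 25410*(1/30524) + 226*(1/22995) = 12705/15262 + 226/22995 = 295600687/350949690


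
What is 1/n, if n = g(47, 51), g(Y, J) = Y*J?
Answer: 1/2397 ≈ 0.00041719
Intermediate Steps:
g(Y, J) = J*Y
n = 2397 (n = 51*47 = 2397)
1/n = 1/2397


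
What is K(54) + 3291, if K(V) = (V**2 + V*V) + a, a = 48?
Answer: 9171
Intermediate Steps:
K(V) = 48 + 2*V**2 (K(V) = (V**2 + V*V) + 48 = (V**2 + V**2) + 48 = 2*V**2 + 48 = 48 + 2*V**2)
K(54) + 3291 = (48 + 2*54**2) + 3291 = (48 + 2*2916) + 3291 = (48 + 5832) + 3291 = 5880 + 3291 = 9171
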